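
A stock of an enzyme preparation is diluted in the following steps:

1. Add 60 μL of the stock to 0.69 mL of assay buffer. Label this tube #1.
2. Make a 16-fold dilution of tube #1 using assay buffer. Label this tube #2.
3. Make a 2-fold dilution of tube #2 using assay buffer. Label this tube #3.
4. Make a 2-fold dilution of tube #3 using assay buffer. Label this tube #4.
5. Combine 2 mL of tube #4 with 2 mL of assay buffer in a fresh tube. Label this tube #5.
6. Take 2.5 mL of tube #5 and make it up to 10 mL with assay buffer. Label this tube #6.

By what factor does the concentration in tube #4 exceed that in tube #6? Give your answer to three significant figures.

Step 1: 60 μL + 0.69 mL = 750 μL total → factor 750/60 = 12.5
Step 2: 16-fold → factor 16
Step 3: 2-fold → factor 2
Step 4: 2-fold → factor 2
Step 5: 2 mL + 2 mL = 4 mL total → factor 4/2 = 2
Step 6: 2.5 mL brought to 10 mL → factor 10/2.5 = 4
Dilution factor to tube #4 = 800; to tube #6 = 6400
[tube #4]/[tube #6] = (factor to tube #6)/(factor to tube #4) = 6400/800 = 8.00

8.00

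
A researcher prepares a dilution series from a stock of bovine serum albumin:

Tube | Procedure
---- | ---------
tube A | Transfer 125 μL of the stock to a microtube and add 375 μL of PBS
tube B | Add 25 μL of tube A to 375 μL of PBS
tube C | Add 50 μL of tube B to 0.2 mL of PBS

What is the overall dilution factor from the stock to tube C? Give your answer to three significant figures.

Step 1: 125 μL + 375 μL = 500 μL total → factor 500/125 = 4
Step 2: 25 μL + 375 μL = 400 μL total → factor 400/25 = 16
Step 3: 50 μL + 0.2 mL = 250 μL total → factor 250/50 = 5
Overall dilution factor = 4 × 16 × 5 = 320

320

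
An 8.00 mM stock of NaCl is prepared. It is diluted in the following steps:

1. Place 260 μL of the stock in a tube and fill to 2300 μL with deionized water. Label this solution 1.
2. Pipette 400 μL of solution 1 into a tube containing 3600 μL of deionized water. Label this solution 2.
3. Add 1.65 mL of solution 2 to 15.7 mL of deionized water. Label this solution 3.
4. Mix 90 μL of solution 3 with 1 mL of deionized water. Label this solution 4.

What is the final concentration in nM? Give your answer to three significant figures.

710 nM

Step 1: 260 μL brought to 2300 μL → factor 2300/260 = 8.8462
Step 2: 400 μL + 3600 μL = 4000 μL total → factor 4000/400 = 10
Step 3: 1.65 mL + 15.7 mL = 17.35 mL total → factor 17.35/1.65 = 10.515
Step 4: 90 μL + 1 mL = 1090 μL total → factor 1090/90 = 12.111
Overall dilution factor = 8.8462 × 10 × 10.515 × 12.111 = 11266
Final = 8.00 mM / 11266 = 0.0007101 mM = 710 nM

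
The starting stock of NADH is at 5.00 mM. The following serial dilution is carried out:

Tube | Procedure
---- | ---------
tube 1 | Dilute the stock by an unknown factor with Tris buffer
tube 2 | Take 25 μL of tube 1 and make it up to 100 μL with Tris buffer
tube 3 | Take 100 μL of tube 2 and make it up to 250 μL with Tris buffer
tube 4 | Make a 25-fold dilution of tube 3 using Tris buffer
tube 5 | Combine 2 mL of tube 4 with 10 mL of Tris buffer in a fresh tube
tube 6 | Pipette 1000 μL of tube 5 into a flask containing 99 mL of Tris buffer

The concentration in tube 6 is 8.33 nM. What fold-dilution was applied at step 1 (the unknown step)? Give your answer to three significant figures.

4.00-fold

Step 1: unknown factor x
Step 2: 25 μL brought to 100 μL → factor 100/25 = 4
Step 3: 100 μL brought to 250 μL → factor 250/100 = 2.5
Step 4: 25-fold → factor 25
Step 5: 2 mL + 10 mL = 12 mL total → factor 12/2 = 6
Step 6: 1000 μL + 99 mL = 1 × 10^5 μL total → factor 1 × 10^5/1000 = 100
Product of known-step factors = 1.5 × 10^5
Overall factor = 5.00 mM / (8.33 nM) = 6.0024 × 10^5
x = 6.0024 × 10^5 / 1.5 × 10^5 = 4.00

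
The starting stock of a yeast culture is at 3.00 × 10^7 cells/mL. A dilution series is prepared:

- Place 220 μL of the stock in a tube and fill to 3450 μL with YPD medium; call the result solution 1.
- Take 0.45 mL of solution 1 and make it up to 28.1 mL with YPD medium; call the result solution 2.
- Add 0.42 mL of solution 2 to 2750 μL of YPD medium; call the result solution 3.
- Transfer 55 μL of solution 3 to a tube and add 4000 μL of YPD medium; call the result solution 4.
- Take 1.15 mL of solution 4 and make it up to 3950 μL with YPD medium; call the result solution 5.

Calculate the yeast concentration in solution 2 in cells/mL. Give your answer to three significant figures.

Step 1: 220 μL brought to 3450 μL → factor 3450/220 = 15.682
Step 2: 0.45 mL brought to 28.1 mL → factor 28.1/0.45 = 62.444
Dilution factor through solution 2 = 15.682 × 62.444 = 979.24
[solution 2] = 3.00 × 10^7 cells/mL / 979.24 = 3.06 × 10^4 cells/mL

3.06 × 10^4 cells/mL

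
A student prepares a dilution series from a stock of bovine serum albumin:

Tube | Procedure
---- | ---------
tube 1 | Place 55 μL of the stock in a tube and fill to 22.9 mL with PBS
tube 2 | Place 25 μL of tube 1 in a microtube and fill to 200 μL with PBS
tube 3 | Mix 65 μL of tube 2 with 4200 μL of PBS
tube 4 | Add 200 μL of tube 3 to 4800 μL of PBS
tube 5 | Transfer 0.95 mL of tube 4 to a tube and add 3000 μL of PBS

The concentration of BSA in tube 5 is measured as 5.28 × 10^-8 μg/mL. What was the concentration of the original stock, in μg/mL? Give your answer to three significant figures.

Step 1: 55 μL brought to 22.9 mL → factor 22900/55 = 416.36
Step 2: 25 μL brought to 200 μL → factor 200/25 = 8
Step 3: 65 μL + 4200 μL = 4265 μL total → factor 4265/65 = 65.615
Step 4: 200 μL + 4800 μL = 5000 μL total → factor 5000/200 = 25
Step 5: 0.95 mL + 3000 μL = 3.95 mL total → factor 3.95/0.95 = 4.1579
Overall dilution factor = 416.36 × 8 × 65.615 × 25 × 4.1579 = 2.2719 × 10^7
Stock = 5.28 × 10^-8 μg/mL × 2.2719 × 10^7 = 1.20 μg/mL

1.20 μg/mL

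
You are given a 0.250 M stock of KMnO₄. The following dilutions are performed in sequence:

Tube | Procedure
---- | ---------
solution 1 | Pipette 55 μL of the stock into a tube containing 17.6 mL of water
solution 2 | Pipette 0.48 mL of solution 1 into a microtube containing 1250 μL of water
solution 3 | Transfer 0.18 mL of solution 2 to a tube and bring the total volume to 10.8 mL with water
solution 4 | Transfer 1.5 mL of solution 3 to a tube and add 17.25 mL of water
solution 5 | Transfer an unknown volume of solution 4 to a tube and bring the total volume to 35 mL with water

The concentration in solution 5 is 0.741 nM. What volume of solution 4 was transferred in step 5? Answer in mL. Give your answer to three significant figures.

0.0900 mL

Step 1: 55 μL + 17.6 mL = 17655 μL total → factor 17655/55 = 321
Step 2: 0.48 mL + 1250 μL = 1.73 mL total → factor 1.73/0.48 = 3.6042
Step 3: 0.18 mL brought to 10.8 mL → factor 10.8/0.18 = 60
Step 4: 1.5 mL + 17.25 mL = 18.75 mL total → factor 18.75/1.5 = 12.5
Step 5: v brought to 35 mL → factor = 35 mL/v
Product of known-step factors = 8.677 × 10^5
Overall factor = 0.250 M / (0.741 nM) = 3.3738 × 10^8
Step-5 factor = 3.3738 × 10^8 / 8.677 × 10^5 = 388.82
v = 35 mL / 388.82 = 0.0900 mL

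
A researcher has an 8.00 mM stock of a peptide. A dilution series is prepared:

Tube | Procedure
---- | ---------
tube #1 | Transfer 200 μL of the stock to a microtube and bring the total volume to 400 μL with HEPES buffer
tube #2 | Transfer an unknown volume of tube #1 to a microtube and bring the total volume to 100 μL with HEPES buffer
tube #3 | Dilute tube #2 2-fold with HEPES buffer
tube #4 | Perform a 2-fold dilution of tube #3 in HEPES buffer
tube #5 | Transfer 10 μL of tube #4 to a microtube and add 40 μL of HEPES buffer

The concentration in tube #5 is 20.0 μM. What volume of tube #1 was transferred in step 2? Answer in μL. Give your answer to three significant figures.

Step 1: 200 μL brought to 400 μL → factor 400/200 = 2
Step 2: v brought to 100 μL → factor = 100 μL/v
Step 3: 2-fold → factor 2
Step 4: 2-fold → factor 2
Step 5: 10 μL + 40 μL = 50 μL total → factor 50/10 = 5
Product of known-step factors = 40
Overall factor = 8.00 mM / (20.0 μM) = 400
Step-2 factor = 400 / 40 = 10
v = 100 μL / 10 = 10.0 μL

10.0 μL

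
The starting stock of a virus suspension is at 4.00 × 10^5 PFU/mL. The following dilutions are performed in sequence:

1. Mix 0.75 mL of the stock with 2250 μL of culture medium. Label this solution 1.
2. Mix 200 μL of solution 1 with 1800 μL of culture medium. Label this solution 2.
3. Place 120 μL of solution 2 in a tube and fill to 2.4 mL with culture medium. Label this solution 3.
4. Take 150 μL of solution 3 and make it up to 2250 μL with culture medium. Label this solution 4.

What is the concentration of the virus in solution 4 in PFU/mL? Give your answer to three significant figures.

33.3 PFU/mL

Step 1: 0.75 mL + 2250 μL = 3 mL total → factor 3/0.75 = 4
Step 2: 200 μL + 1800 μL = 2000 μL total → factor 2000/200 = 10
Step 3: 120 μL brought to 2.4 mL → factor 2400/120 = 20
Step 4: 150 μL brought to 2250 μL → factor 2250/150 = 15
Overall dilution factor = 4 × 10 × 20 × 15 = 12000
Final = 4.00 × 10^5 PFU/mL / 12000 = 33.3 PFU/mL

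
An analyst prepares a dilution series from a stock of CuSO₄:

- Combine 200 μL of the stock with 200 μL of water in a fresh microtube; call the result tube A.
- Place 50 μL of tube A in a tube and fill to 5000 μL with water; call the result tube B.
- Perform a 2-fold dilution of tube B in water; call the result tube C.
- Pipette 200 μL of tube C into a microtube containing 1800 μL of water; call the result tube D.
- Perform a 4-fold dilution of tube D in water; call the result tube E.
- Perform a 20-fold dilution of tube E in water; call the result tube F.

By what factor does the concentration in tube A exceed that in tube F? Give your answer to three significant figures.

Step 1: 200 μL + 200 μL = 400 μL total → factor 400/200 = 2
Step 2: 50 μL brought to 5000 μL → factor 5000/50 = 100
Step 3: 2-fold → factor 2
Step 4: 200 μL + 1800 μL = 2000 μL total → factor 2000/200 = 10
Step 5: 4-fold → factor 4
Step 6: 20-fold → factor 20
Dilution factor to tube A = 2; to tube F = 3.2 × 10^5
[tube A]/[tube F] = (factor to tube F)/(factor to tube A) = 3.2 × 10^5/2 = 1.60 × 10^5

1.60 × 10^5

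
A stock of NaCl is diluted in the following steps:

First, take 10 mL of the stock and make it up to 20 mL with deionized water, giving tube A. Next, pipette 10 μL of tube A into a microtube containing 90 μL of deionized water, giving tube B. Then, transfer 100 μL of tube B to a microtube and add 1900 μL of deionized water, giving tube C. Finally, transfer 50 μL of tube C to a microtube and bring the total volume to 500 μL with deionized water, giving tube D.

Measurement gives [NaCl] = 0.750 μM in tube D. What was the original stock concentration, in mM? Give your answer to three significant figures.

Step 1: 10 mL brought to 20 mL → factor 20/10 = 2
Step 2: 10 μL + 90 μL = 100 μL total → factor 100/10 = 10
Step 3: 100 μL + 1900 μL = 2000 μL total → factor 2000/100 = 20
Step 4: 50 μL brought to 500 μL → factor 500/50 = 10
Overall dilution factor = 2 × 10 × 20 × 10 = 4000
Stock = 0.750 μM × 4000 = 3000 μM = 3.00 mM

3.00 mM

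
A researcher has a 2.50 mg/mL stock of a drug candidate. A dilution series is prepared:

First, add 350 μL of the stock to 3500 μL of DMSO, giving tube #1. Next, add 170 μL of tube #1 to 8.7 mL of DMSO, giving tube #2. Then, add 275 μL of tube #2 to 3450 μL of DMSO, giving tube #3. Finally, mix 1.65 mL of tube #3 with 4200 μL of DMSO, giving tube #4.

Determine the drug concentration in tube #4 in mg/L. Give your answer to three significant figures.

0.0907 mg/L

Step 1: 350 μL + 3500 μL = 3850 μL total → factor 3850/350 = 11
Step 2: 170 μL + 8.7 mL = 8870 μL total → factor 8870/170 = 52.176
Step 3: 275 μL + 3450 μL = 3725 μL total → factor 3725/275 = 13.545
Step 4: 1.65 mL + 4200 μL = 5.85 mL total → factor 5.85/1.65 = 3.5455
Overall dilution factor = 11 × 52.176 × 13.545 × 3.5455 = 27563
Final = 2.50 mg/mL / 27563 = 9.070 × 10^-5 mg/mL = 0.0907 mg/L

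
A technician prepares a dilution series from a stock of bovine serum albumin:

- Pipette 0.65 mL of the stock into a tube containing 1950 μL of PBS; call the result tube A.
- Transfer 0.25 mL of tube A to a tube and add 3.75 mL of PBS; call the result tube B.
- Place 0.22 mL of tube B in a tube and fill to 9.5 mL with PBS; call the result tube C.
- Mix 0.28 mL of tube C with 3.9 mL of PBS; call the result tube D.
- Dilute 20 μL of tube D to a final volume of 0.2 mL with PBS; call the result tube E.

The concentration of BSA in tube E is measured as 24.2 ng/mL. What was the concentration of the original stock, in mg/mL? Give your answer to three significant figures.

Step 1: 0.65 mL + 1950 μL = 2.6 mL total → factor 2.6/0.65 = 4
Step 2: 0.25 mL + 3.75 mL = 4 mL total → factor 4/0.25 = 16
Step 3: 0.22 mL brought to 9.5 mL → factor 9.5/0.22 = 43.182
Step 4: 0.28 mL + 3.9 mL = 4.18 mL total → factor 4.18/0.28 = 14.929
Step 5: 20 μL brought to 0.2 mL → factor 200/20 = 10
Overall dilution factor = 4 × 16 × 43.182 × 14.929 × 10 = 4.1257 × 10^5
Stock = 24.2 ng/mL × 4.1257 × 10^5 = 9.984 × 10^6 ng/mL = 9.98 mg/mL

9.98 mg/mL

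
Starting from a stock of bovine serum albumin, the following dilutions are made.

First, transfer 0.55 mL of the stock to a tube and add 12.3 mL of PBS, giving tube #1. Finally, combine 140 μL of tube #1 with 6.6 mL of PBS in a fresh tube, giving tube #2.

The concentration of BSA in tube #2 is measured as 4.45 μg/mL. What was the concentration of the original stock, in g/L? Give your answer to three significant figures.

Step 1: 0.55 mL + 12.3 mL = 12.85 mL total → factor 12.85/0.55 = 23.364
Step 2: 140 μL + 6.6 mL = 6740 μL total → factor 6740/140 = 48.143
Overall dilution factor = 23.364 × 48.143 = 1124.8
Stock = 4.45 μg/mL × 1124.8 = 5005 μg/mL = 5.01 g/L

5.01 g/L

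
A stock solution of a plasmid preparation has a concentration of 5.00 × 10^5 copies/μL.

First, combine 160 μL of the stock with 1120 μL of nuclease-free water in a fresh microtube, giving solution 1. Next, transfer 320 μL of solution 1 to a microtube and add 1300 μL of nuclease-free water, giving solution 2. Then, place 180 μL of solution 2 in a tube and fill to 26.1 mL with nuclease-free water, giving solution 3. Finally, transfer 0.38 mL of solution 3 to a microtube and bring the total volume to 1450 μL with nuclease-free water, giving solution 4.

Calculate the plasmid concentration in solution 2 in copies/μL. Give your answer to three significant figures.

1.23 × 10^4 copies/μL

Step 1: 160 μL + 1120 μL = 1280 μL total → factor 1280/160 = 8
Step 2: 320 μL + 1300 μL = 1620 μL total → factor 1620/320 = 5.0625
Dilution factor through solution 2 = 8 × 5.0625 = 40.5
[solution 2] = 5.00 × 10^5 copies/μL / 40.5 = 1.23 × 10^4 copies/μL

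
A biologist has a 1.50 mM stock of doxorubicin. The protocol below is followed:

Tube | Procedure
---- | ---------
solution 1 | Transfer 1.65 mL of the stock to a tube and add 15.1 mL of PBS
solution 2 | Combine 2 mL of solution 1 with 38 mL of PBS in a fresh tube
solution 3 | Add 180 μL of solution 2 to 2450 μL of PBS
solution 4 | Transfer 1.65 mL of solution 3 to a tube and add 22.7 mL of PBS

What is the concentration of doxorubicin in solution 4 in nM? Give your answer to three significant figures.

Step 1: 1.65 mL + 15.1 mL = 16.75 mL total → factor 16.75/1.65 = 10.152
Step 2: 2 mL + 38 mL = 40 mL total → factor 40/2 = 20
Step 3: 180 μL + 2450 μL = 2630 μL total → factor 2630/180 = 14.611
Step 4: 1.65 mL + 22.7 mL = 24.35 mL total → factor 24.35/1.65 = 14.758
Overall dilution factor = 10.152 × 20 × 14.611 × 14.758 = 43778
Final = 1.50 mM / 43778 = 3.426 × 10^-5 mM = 34.3 nM

34.3 nM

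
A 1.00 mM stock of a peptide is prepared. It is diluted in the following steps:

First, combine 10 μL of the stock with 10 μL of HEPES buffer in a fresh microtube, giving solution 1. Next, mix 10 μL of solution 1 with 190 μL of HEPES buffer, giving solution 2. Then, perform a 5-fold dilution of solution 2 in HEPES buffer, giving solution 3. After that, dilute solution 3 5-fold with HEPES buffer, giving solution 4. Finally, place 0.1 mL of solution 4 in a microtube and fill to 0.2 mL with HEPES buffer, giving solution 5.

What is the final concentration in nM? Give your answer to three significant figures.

Step 1: 10 μL + 10 μL = 20 μL total → factor 20/10 = 2
Step 2: 10 μL + 190 μL = 200 μL total → factor 200/10 = 20
Step 3: 5-fold → factor 5
Step 4: 5-fold → factor 5
Step 5: 0.1 mL brought to 0.2 mL → factor 0.2/0.1 = 2
Overall dilution factor = 2 × 20 × 5 × 5 × 2 = 2000
Final = 1.00 mM / 2000 = 0.0005000 mM = 500 nM

500 nM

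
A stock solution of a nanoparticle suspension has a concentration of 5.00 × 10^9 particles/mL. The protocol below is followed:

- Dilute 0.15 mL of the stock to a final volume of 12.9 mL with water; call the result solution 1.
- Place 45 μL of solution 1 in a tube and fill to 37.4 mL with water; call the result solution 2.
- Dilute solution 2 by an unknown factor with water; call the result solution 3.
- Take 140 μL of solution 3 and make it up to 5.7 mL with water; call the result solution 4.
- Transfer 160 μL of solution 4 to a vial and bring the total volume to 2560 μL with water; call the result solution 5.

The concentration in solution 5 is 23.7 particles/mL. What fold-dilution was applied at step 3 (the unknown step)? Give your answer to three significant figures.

Step 1: 0.15 mL brought to 12.9 mL → factor 12.9/0.15 = 86
Step 2: 45 μL brought to 37.4 mL → factor 37400/45 = 831.11
Step 3: unknown factor x
Step 4: 140 μL brought to 5.7 mL → factor 5700/140 = 40.714
Step 5: 160 μL brought to 2560 μL → factor 2560/160 = 16
Product of known-step factors = 4.6561 × 10^7
Overall factor = 5.00 × 10^9 particles/mL / (23.7 particles/mL) = 2.1097 × 10^8
x = 2.1097 × 10^8 / 4.6561 × 10^7 = 4.53

4.53-fold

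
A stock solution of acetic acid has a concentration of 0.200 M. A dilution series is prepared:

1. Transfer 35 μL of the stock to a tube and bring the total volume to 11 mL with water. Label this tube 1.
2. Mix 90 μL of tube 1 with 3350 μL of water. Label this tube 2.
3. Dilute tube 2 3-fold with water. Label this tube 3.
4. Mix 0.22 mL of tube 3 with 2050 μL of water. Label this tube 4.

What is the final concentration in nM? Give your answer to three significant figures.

Step 1: 35 μL brought to 11 mL → factor 11000/35 = 314.29
Step 2: 90 μL + 3350 μL = 3440 μL total → factor 3440/90 = 38.222
Step 3: 3-fold → factor 3
Step 4: 0.22 mL + 2050 μL = 2.27 mL total → factor 2.27/0.22 = 10.318
Overall dilution factor = 314.29 × 38.222 × 3 × 10.318 = 3.7185 × 10^5
Final = 0.200 M / 3.7185 × 10^5 = 5.379 × 10^-7 M = 538 nM

538 nM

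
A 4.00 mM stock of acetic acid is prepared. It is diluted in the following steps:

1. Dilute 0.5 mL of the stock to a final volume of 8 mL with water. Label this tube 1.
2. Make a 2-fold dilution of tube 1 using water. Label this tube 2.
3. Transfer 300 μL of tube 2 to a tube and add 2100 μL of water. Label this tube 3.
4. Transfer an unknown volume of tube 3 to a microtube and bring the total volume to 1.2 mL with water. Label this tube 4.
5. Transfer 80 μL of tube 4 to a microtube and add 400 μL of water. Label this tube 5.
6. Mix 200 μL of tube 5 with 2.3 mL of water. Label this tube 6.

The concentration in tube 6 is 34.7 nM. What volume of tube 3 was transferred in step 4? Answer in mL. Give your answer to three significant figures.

0.200 mL

Step 1: 0.5 mL brought to 8 mL → factor 8/0.5 = 16
Step 2: 2-fold → factor 2
Step 3: 300 μL + 2100 μL = 2400 μL total → factor 2400/300 = 8
Step 4: v brought to 1.2 mL → factor = 1.2 mL/v
Step 5: 80 μL + 400 μL = 480 μL total → factor 480/80 = 6
Step 6: 200 μL + 2.3 mL = 2500 μL total → factor 2500/200 = 12.5
Product of known-step factors = 19200
Overall factor = 4.00 mM / (34.7 nM) = 1.1527 × 10^5
Step-4 factor = 1.1527 × 10^5 / 19200 = 6.0038
v = 1.2 mL / 6.0038 = 0.200 mL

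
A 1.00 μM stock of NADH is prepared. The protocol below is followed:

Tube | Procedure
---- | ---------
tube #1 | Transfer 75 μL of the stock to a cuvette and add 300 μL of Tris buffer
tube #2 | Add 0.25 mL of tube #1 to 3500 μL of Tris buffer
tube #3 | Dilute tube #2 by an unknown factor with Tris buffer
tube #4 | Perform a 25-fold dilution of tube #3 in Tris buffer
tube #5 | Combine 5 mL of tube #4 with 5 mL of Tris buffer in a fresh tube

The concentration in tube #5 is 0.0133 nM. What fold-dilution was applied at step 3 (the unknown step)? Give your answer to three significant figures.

20.1-fold

Step 1: 75 μL + 300 μL = 375 μL total → factor 375/75 = 5
Step 2: 0.25 mL + 3500 μL = 3.75 mL total → factor 3.75/0.25 = 15
Step 3: unknown factor x
Step 4: 25-fold → factor 25
Step 5: 5 mL + 5 mL = 10 mL total → factor 10/5 = 2
Product of known-step factors = 3750
Overall factor = 1.00 μM / (0.0133 nM) = 75188
x = 75188 / 3750 = 20.1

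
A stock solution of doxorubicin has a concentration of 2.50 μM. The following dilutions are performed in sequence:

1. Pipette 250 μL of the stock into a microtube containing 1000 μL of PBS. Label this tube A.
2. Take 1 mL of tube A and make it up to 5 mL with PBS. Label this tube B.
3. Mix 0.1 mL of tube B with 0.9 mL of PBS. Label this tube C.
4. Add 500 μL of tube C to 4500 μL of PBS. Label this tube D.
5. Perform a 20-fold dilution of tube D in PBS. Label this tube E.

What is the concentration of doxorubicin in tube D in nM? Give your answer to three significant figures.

1.00 nM

Step 1: 250 μL + 1000 μL = 1250 μL total → factor 1250/250 = 5
Step 2: 1 mL brought to 5 mL → factor 5/1 = 5
Step 3: 0.1 mL + 0.9 mL = 1 mL total → factor 1/0.1 = 10
Step 4: 500 μL + 4500 μL = 5000 μL total → factor 5000/500 = 10
Dilution factor through tube D = 5 × 5 × 10 × 10 = 2500
[tube D] = 2.50 μM / 2500 = 0.001000 μM = 1.00 nM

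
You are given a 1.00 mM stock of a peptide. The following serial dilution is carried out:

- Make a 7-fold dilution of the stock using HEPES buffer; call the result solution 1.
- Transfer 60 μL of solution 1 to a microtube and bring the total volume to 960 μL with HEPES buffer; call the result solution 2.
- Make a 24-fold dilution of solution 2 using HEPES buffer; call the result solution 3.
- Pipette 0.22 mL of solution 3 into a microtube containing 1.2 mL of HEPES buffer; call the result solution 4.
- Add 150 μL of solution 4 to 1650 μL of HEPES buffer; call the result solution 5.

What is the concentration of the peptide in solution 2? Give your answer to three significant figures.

0.00893 mM

Step 1: 7-fold → factor 7
Step 2: 60 μL brought to 960 μL → factor 960/60 = 16
Dilution factor through solution 2 = 7 × 16 = 112
[solution 2] = 1.00 mM / 112 = 0.00893 mM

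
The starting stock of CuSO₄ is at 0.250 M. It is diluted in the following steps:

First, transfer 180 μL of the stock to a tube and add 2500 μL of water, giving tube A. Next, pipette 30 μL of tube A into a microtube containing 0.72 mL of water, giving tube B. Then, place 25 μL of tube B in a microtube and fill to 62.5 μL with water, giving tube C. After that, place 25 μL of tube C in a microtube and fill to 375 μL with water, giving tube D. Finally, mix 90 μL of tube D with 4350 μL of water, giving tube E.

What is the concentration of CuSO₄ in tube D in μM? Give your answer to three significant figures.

Step 1: 180 μL + 2500 μL = 2680 μL total → factor 2680/180 = 14.889
Step 2: 30 μL + 0.72 mL = 750 μL total → factor 750/30 = 25
Step 3: 25 μL brought to 62.5 μL → factor 62.5/25 = 2.5
Step 4: 25 μL brought to 375 μL → factor 375/25 = 15
Dilution factor through tube D = 14.889 × 25 × 2.5 × 15 = 13958
[tube D] = 0.250 M / 13958 = 1.791 × 10^-5 M = 17.9 μM

17.9 μM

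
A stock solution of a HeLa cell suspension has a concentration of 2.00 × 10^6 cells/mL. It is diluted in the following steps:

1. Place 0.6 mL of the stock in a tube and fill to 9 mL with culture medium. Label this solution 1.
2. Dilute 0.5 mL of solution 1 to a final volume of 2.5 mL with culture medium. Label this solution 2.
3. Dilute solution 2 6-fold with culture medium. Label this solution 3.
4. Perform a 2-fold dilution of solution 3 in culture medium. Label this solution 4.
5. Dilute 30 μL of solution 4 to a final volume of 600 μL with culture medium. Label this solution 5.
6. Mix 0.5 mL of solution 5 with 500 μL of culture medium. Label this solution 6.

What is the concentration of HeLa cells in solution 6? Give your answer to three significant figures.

Step 1: 0.6 mL brought to 9 mL → factor 9/0.6 = 15
Step 2: 0.5 mL brought to 2.5 mL → factor 2.5/0.5 = 5
Step 3: 6-fold → factor 6
Step 4: 2-fold → factor 2
Step 5: 30 μL brought to 600 μL → factor 600/30 = 20
Step 6: 0.5 mL + 500 μL = 1 mL total → factor 1/0.5 = 2
Overall dilution factor = 15 × 5 × 6 × 2 × 20 × 2 = 36000
Final = 2.00 × 10^6 cells/mL / 36000 = 55.6 cells/mL

55.6 cells/mL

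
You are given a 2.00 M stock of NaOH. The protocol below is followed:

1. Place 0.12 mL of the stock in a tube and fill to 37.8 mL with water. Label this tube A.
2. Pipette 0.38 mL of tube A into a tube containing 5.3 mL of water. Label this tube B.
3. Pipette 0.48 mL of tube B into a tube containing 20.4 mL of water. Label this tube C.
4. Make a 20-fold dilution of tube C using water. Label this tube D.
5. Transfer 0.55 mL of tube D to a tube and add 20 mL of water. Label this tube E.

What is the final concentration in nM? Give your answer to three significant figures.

Step 1: 0.12 mL brought to 37.8 mL → factor 37.8/0.12 = 315
Step 2: 0.38 mL + 5.3 mL = 5.68 mL total → factor 5.68/0.38 = 14.947
Step 3: 0.48 mL + 20.4 mL = 20.88 mL total → factor 20.88/0.48 = 43.5
Step 4: 20-fold → factor 20
Step 5: 0.55 mL + 20 mL = 20.55 mL total → factor 20.55/0.55 = 37.364
Overall dilution factor = 315 × 14.947 × 43.5 × 20 × 37.364 = 1.5305 × 10^8
Final = 2.00 M / 1.5305 × 10^8 = 1.307 × 10^-8 M = 13.1 nM

13.1 nM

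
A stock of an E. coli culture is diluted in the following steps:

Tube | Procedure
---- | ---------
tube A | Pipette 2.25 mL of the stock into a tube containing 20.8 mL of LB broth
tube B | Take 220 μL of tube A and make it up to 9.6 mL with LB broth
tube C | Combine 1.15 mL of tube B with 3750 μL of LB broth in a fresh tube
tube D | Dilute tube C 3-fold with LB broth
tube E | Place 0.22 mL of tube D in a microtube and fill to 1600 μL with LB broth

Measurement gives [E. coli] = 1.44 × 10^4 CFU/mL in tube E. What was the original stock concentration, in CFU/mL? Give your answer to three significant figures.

5.98 × 10^8 CFU/mL

Step 1: 2.25 mL + 20.8 mL = 23.05 mL total → factor 23.05/2.25 = 10.244
Step 2: 220 μL brought to 9.6 mL → factor 9600/220 = 43.636
Step 3: 1.15 mL + 3750 μL = 4.9 mL total → factor 4.9/1.15 = 4.2609
Step 4: 3-fold → factor 3
Step 5: 0.22 mL brought to 1600 μL → factor 1.6/0.22 = 7.2727
Overall dilution factor = 10.244 × 43.636 × 4.2609 × 3 × 7.2727 = 41558
Stock = 1.44 × 10^4 CFU/mL × 41558 = 5.98 × 10^8 CFU/mL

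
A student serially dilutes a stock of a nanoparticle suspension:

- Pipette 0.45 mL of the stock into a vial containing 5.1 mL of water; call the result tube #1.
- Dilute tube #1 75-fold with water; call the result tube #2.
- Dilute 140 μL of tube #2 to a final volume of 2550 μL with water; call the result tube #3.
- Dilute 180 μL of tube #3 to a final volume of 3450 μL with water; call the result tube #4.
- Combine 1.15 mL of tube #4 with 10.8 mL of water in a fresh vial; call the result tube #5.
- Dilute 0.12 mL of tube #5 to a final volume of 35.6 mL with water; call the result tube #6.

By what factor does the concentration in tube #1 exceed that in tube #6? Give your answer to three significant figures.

Step 1: 0.45 mL + 5.1 mL = 5.55 mL total → factor 5.55/0.45 = 12.333
Step 2: 75-fold → factor 75
Step 3: 140 μL brought to 2550 μL → factor 2550/140 = 18.214
Step 4: 180 μL brought to 3450 μL → factor 3450/180 = 19.167
Step 5: 1.15 mL + 10.8 mL = 11.95 mL total → factor 11.95/1.15 = 10.391
Step 6: 0.12 mL brought to 35.6 mL → factor 35.6/0.12 = 296.67
Dilution factor to tube #1 = 12.333; to tube #6 = 9.955 × 10^8
[tube #1]/[tube #6] = (factor to tube #6)/(factor to tube #1) = 9.955 × 10^8/12.333 = 8.07 × 10^7

8.07 × 10^7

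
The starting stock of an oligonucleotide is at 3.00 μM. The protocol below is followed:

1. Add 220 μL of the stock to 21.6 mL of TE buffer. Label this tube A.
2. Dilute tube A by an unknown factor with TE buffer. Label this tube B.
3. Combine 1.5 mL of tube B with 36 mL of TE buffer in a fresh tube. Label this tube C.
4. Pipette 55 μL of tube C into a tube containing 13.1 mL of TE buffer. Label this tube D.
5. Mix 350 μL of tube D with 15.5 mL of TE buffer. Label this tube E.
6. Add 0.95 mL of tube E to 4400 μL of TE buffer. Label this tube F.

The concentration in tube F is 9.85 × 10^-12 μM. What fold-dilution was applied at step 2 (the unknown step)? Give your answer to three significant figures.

Step 1: 220 μL + 21.6 mL = 21820 μL total → factor 21820/220 = 99.182
Step 2: unknown factor x
Step 3: 1.5 mL + 36 mL = 37.5 mL total → factor 37.5/1.5 = 25
Step 4: 55 μL + 13.1 mL = 13155 μL total → factor 13155/55 = 239.18
Step 5: 350 μL + 15.5 mL = 15850 μL total → factor 15850/350 = 45.286
Step 6: 0.95 mL + 4400 μL = 5.35 mL total → factor 5.35/0.95 = 5.6316
Product of known-step factors = 1.5125 × 10^8
Overall factor = 3.00 μM / (9.85 × 10^-12 μM) = 3.0457 × 10^11
x = 3.0457 × 10^11 / 1.5125 × 10^8 = 2.01 × 10^3

2.01 × 10^3-fold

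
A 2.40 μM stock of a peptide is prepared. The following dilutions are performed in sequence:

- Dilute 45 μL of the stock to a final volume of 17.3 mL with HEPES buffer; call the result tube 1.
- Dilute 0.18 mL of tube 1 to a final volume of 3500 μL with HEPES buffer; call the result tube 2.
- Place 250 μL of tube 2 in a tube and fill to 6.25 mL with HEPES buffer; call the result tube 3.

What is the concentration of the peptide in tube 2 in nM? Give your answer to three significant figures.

0.321 nM

Step 1: 45 μL brought to 17.3 mL → factor 17300/45 = 384.44
Step 2: 0.18 mL brought to 3500 μL → factor 3.5/0.18 = 19.444
Dilution factor through tube 2 = 384.44 × 19.444 = 7475.3
[tube 2] = 2.40 μM / 7475.3 = 0.0003211 μM = 0.321 nM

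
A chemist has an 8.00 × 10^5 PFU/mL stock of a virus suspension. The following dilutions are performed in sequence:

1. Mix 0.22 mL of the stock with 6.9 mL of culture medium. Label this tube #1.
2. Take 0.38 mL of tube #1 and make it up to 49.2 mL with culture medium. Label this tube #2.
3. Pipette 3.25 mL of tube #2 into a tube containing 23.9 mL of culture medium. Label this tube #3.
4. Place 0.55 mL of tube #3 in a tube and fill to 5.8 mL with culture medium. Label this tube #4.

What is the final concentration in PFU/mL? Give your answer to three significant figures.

2.17 PFU/mL

Step 1: 0.22 mL + 6.9 mL = 7.12 mL total → factor 7.12/0.22 = 32.364
Step 2: 0.38 mL brought to 49.2 mL → factor 49.2/0.38 = 129.47
Step 3: 3.25 mL + 23.9 mL = 27.15 mL total → factor 27.15/3.25 = 8.3538
Step 4: 0.55 mL brought to 5.8 mL → factor 5.8/0.55 = 10.545
Overall dilution factor = 32.364 × 129.47 × 8.3538 × 10.545 = 3.6914 × 10^5
Final = 8.00 × 10^5 PFU/mL / 3.6914 × 10^5 = 2.17 PFU/mL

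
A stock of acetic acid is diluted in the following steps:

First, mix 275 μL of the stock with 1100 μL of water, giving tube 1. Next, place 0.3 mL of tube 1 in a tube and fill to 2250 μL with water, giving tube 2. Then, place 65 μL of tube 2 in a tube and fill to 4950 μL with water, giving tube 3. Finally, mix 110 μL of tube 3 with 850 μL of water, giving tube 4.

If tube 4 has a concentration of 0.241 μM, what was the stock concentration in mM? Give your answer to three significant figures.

Step 1: 275 μL + 1100 μL = 1375 μL total → factor 1375/275 = 5
Step 2: 0.3 mL brought to 2250 μL → factor 2.25/0.3 = 7.5
Step 3: 65 μL brought to 4950 μL → factor 4950/65 = 76.154
Step 4: 110 μL + 850 μL = 960 μL total → factor 960/110 = 8.7273
Overall dilution factor = 5 × 7.5 × 76.154 × 8.7273 = 24923
Stock = 0.241 μM × 24923 = 6006 μM = 6.01 mM

6.01 mM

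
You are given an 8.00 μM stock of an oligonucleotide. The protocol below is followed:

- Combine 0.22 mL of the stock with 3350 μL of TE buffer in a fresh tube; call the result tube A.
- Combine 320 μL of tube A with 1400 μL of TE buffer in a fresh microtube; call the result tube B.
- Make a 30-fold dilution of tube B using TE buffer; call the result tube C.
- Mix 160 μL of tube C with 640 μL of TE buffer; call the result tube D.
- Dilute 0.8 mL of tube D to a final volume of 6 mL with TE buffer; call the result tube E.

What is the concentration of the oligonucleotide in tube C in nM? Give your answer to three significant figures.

Step 1: 0.22 mL + 3350 μL = 3.57 mL total → factor 3.57/0.22 = 16.227
Step 2: 320 μL + 1400 μL = 1720 μL total → factor 1720/320 = 5.375
Step 3: 30-fold → factor 30
Dilution factor through tube C = 16.227 × 5.375 × 30 = 2616.6
[tube C] = 8.00 μM / 2616.6 = 0.003057 μM = 3.06 nM

3.06 nM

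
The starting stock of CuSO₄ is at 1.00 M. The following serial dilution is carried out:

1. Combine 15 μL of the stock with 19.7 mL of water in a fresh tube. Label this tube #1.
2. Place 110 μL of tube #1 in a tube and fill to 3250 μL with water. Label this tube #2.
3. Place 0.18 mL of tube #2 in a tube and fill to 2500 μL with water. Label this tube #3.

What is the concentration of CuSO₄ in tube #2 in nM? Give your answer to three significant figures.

2.58 × 10^4 nM

Step 1: 15 μL + 19.7 mL = 19715 μL total → factor 19715/15 = 1314.3
Step 2: 110 μL brought to 3250 μL → factor 3250/110 = 29.545
Dilution factor through tube #2 = 1314.3 × 29.545 = 38833
[tube #2] = 1.00 M / 38833 = 2.575 × 10^-5 M = 2.58 × 10^4 nM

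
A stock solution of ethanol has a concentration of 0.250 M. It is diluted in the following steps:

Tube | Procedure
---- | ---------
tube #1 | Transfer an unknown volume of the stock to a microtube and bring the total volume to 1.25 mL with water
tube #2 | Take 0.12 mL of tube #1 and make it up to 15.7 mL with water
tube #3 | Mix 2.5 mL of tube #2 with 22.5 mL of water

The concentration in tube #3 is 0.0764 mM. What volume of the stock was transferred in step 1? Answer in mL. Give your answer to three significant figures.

0.500 mL

Step 1: v brought to 1.25 mL → factor = 1.25 mL/v
Step 2: 0.12 mL brought to 15.7 mL → factor 15.7/0.12 = 130.83
Step 3: 2.5 mL + 22.5 mL = 25 mL total → factor 25/2.5 = 10
Product of known-step factors = 1308.3
Overall factor = 0.250 M / (0.0764 mM) = 3272.3
Step-1 factor = 3272.3 / 1308.3 = 2.5011
v = 1.25 mL / 2.5011 = 0.500 mL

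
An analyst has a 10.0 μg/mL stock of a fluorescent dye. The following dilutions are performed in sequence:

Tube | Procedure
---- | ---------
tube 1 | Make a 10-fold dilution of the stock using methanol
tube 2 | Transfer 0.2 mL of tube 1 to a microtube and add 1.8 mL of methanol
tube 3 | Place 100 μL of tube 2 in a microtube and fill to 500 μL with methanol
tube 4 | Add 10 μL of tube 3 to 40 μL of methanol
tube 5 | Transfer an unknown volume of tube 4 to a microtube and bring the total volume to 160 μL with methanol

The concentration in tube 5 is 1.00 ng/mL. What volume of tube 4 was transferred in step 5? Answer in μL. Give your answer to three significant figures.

Step 1: 10-fold → factor 10
Step 2: 0.2 mL + 1.8 mL = 2 mL total → factor 2/0.2 = 10
Step 3: 100 μL brought to 500 μL → factor 500/100 = 5
Step 4: 10 μL + 40 μL = 50 μL total → factor 50/10 = 5
Step 5: v brought to 160 μL → factor = 160 μL/v
Product of known-step factors = 2500
Overall factor = 10.0 μg/mL / (1.00 ng/mL) = 10000
Step-5 factor = 10000 / 2500 = 4
v = 160 μL / 4 = 40.0 μL

40.0 μL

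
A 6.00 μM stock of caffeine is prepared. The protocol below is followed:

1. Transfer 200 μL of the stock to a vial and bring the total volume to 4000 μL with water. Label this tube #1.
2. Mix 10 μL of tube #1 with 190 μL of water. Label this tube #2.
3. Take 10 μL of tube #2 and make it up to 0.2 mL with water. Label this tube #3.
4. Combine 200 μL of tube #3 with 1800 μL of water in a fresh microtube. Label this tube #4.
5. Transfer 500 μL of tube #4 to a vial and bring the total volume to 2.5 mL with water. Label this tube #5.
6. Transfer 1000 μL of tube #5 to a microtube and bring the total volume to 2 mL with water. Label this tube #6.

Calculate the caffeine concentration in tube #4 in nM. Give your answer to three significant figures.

0.0750 nM

Step 1: 200 μL brought to 4000 μL → factor 4000/200 = 20
Step 2: 10 μL + 190 μL = 200 μL total → factor 200/10 = 20
Step 3: 10 μL brought to 0.2 mL → factor 200/10 = 20
Step 4: 200 μL + 1800 μL = 2000 μL total → factor 2000/200 = 10
Dilution factor through tube #4 = 20 × 20 × 20 × 10 = 80000
[tube #4] = 6.00 μM / 80000 = 7.500 × 10^-5 μM = 0.0750 nM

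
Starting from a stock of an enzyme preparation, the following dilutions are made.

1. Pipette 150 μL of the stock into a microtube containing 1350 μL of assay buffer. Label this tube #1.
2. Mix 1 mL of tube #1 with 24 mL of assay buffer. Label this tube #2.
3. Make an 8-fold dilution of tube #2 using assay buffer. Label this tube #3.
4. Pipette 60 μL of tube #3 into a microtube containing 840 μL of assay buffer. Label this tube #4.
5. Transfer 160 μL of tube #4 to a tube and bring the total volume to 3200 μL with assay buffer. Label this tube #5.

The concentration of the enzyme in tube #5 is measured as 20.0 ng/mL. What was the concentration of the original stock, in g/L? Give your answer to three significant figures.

12.0 g/L

Step 1: 150 μL + 1350 μL = 1500 μL total → factor 1500/150 = 10
Step 2: 1 mL + 24 mL = 25 mL total → factor 25/1 = 25
Step 3: 8-fold → factor 8
Step 4: 60 μL + 840 μL = 900 μL total → factor 900/60 = 15
Step 5: 160 μL brought to 3200 μL → factor 3200/160 = 20
Overall dilution factor = 10 × 25 × 8 × 15 × 20 = 6 × 10^5
Stock = 20.0 ng/mL × 6 × 10^5 = 1.200 × 10^7 ng/mL = 12.0 g/L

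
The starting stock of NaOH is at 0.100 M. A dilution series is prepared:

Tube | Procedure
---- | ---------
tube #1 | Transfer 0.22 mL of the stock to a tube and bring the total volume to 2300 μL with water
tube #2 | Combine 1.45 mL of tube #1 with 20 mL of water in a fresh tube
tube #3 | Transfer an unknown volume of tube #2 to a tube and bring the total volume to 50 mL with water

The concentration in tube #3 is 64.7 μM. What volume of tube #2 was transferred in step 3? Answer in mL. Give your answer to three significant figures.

Step 1: 0.22 mL brought to 2300 μL → factor 2.3/0.22 = 10.455
Step 2: 1.45 mL + 20 mL = 21.45 mL total → factor 21.45/1.45 = 14.793
Step 3: v brought to 50 mL → factor = 50 mL/v
Product of known-step factors = 154.66
Overall factor = 0.100 M / (64.7 μM) = 1545.6
Step-3 factor = 1545.6 / 154.66 = 9.9938
v = 50 mL / 9.9938 = 5.00 mL

5.00 mL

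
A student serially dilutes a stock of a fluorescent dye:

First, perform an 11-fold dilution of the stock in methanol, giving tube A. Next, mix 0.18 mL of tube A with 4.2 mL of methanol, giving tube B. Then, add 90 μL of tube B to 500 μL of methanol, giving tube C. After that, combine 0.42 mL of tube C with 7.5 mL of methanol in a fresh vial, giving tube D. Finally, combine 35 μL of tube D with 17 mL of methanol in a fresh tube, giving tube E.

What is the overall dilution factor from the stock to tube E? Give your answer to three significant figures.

Step 1: 11-fold → factor 11
Step 2: 0.18 mL + 4.2 mL = 4.38 mL total → factor 4.38/0.18 = 24.333
Step 3: 90 μL + 500 μL = 590 μL total → factor 590/90 = 6.5556
Step 4: 0.42 mL + 7.5 mL = 7.92 mL total → factor 7.92/0.42 = 18.857
Step 5: 35 μL + 17 mL = 17035 μL total → factor 17035/35 = 486.71
Overall dilution factor = 11 × 24.333 × 6.5556 × 18.857 × 486.71 = 1.6105 × 10^7

1.61 × 10^7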